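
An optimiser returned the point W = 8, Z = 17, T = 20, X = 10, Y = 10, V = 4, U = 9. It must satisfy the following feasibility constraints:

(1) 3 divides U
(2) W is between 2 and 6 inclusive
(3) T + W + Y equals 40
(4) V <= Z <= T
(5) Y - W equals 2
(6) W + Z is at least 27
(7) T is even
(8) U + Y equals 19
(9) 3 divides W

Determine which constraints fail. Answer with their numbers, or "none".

The assignment fails constraints 2, 3, 6, 9.

(1) 9 / 3 = 3, so 3 divides 9  OK
(2) W = 8 is outside [2, 6]  FAIL
(3) T + W + Y = 20 + 8 + 10 = 38, not 40  FAIL
(4) values 4 <= 17 <= 20  OK
(5) Y - W = 10 - 8 = 2  OK
(6) W + Z = 8 + 17 = 25; 25 < 27, bound 27 not met  FAIL
(7) T = 20 is even  OK
(8) U + Y = 9 + 10 = 19  OK
(9) 8 = 3*2 + 2, so 3 does not divide 8  FAIL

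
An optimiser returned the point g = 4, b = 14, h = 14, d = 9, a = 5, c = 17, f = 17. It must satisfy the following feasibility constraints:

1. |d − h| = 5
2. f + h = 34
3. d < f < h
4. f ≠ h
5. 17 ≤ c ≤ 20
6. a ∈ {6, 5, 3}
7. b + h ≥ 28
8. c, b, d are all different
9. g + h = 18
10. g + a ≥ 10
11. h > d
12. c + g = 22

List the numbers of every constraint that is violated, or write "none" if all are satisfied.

The assignment fails constraints 2, 3, 10, 12.

1. |9 − 14| = 5 — holds.
2. f + h = 17 + 14 = 31, not 34 — does not hold.
3. values 9, 17, 14; f = 17 is not < h = 14 — does not hold.
4. f = 17, h = 14; distinct — holds.
5. c = 17 lies in [17, 20] — holds.
6. a = 5 is in {6, 5, 3} — holds.
7. b + h = 14 + 14 = 28; 28 ≥ 28 — holds.
8. values 17, 14, 9 are pairwise distinct — holds.
9. g + h = 4 + 14 = 18 — holds.
10. g + a = 4 + 5 = 9; 9 < 10, bound 10 not met — does not hold.
11. h = 14, d = 9; 14 > 9 — holds.
12. c + g = 17 + 4 = 21, not 22 — does not hold.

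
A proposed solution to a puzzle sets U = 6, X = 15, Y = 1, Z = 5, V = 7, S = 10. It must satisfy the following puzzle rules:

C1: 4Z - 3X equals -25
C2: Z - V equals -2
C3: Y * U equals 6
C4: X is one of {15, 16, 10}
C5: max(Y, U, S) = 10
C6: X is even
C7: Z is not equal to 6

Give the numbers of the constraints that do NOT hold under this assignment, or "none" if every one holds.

C1: 4Z - 3X = 4(5) - 3(15) = -25 — holds.
C2: Z - V = 5 - 7 = -2 — holds.
C3: Y * U = 1 * 6 = 6 — holds.
C4: X = 15 is in {15, 16, 10} — holds.
C5: max(1, 6, 10) = 10 — holds.
C6: X = 15 is odd — fails.
C7: Z = 5, and 5 ≠ 6 — holds.

Violated: 6.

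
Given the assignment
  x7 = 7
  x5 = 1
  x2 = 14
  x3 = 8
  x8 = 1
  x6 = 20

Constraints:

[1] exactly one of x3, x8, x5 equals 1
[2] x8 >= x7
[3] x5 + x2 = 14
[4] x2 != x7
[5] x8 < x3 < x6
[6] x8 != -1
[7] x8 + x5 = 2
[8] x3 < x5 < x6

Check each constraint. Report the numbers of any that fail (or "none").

Constraints 1, 2, 3, and 8 do not hold.

[1] x3=8, x8=1, x5=1; 2 of them equal 1, not exactly one — violated.
[2] x8 = 1, x7 = 7; 1 < 7 (want ≥) — violated.
[3] x5 + x2 = 1 + 14 = 15, not 14 — violated.
[4] x2 = 14, x7 = 7; distinct — OK.
[5] values 1 < 8 < 20 — OK.
[6] x8 = 1, and 1 ≠ -1 — OK.
[7] x8 + x5 = 1 + 1 = 2 — OK.
[8] values 8, 1, 20; x3 = 8 is not < x5 = 1 — violated.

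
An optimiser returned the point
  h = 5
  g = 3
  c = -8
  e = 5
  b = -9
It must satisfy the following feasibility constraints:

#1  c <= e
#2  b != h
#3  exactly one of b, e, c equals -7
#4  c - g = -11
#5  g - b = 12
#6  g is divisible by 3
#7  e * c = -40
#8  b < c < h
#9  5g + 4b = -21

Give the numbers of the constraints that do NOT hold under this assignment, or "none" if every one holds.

#1 c = -8, e = 5; -8 ≤ 5  true
#2 b = -9, h = 5; distinct  true
#3 b=-9, e=5, c=-8; 0 of them equal -7, not exactly one  false
#4 c - g = -8 - 3 = -11  true
#5 g - b = 3 - (-9) = 12  true
#6 3 / 3 = 1, so 3 divides 3  true
#7 e * c = 5 * (-8) = -40  true
#8 values -9 < -8 < 5  true
#9 5g + 4b = 5(3) + 4(-9) = -21  true

Constraint 3 is violated.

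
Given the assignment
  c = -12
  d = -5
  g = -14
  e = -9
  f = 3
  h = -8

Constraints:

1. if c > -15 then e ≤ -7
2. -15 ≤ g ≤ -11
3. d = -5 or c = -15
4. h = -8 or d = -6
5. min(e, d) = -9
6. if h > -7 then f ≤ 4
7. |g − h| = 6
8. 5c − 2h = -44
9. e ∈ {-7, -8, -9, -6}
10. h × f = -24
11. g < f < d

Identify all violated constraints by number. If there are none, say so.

No — constraint 11 is not satisfied.

1. c = -12 > -15, so we need e ≤ -7; e = -9 ≤ -7 — holds.
2. g = -14 lies in [-15, -11] — holds.
3. d = -5 = -5 (first disjunct) — holds.
4. h = -8 = -8 (first disjunct) — holds.
5. min(-9, -5) = -9 — holds.
6. h = -8, not > -7; antecedent false, conditional vacuously true — holds.
7. |-14 − (-8)| = 6 — holds.
8. 5c − 2h = 5(-12) − 2(-8) = -44 — holds.
9. e = -9 is in {-7, -8, -9, -6} — holds.
10. h × f = -8 × 3 = -24 — holds.
11. values -14, 3, -5; f = 3 is not < d = -5 — does not hold.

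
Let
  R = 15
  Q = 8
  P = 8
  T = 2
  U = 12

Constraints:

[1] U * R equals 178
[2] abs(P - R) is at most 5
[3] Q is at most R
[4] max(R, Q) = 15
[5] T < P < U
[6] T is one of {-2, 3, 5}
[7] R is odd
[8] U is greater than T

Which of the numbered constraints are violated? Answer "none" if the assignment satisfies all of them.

[1] U * R = 12 * 15 = 180, not 178  FAIL
[2] abs(8 - 15) = 7; 7 > 5, exceeds bound 5  FAIL
[3] Q = 8, R = 15; 8 ≤ 15  OK
[4] max(15, 8) = 15  OK
[5] values 2 < 8 < 12  OK
[6] T = 2 is not in {-2, 3, 5}  FAIL
[7] R = 15 is odd  OK
[8] U = 12, T = 2; 12 > 2  OK

Constraints 1, 2, and 6 are violated.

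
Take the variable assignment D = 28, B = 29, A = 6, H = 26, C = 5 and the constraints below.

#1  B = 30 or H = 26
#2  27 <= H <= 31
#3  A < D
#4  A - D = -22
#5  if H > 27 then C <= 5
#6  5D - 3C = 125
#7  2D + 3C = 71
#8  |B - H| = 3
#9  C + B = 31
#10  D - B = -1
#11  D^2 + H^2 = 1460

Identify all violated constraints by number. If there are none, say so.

#1 B = 29 ≠ 30, but H = 26 = 26 (second disjunct)  OK
#2 H = 26 is outside [27, 31]  FAIL
#3 A = 6, D = 28; 6 < 28  OK
#4 A - D = 6 - 28 = -22  OK
#5 H = 26, not > 27; antecedent false, conditional vacuously true  OK
#6 5D - 3C = 5(28) - 3(5) = 125  OK
#7 2D + 3C = 2(28) + 3(5) = 71  OK
#8 |29 - 26| = 3  OK
#9 C + B = 5 + 29 = 34, not 31  FAIL
#10 D - B = 28 - 29 = -1  OK
#11 D^2 + H^2 = 28^2 + 26^2 = 784 + 676 = 1460  OK

The assignment fails constraints 2, 9.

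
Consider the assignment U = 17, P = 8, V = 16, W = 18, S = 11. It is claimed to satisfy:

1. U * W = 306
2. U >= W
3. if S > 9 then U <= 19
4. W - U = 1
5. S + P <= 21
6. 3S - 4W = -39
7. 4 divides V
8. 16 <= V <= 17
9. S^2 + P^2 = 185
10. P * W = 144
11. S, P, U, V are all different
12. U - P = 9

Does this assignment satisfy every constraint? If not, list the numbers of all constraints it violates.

The assignment fails constraint 2.

1. U * W = 17 * 18 = 306  OK
2. U = 17, W = 18; 17 < 18 (want ≥)  FAIL
3. S = 11 > 9, so we need U ≤ 19; U = 17 ≤ 19  OK
4. W - U = 18 - 17 = 1  OK
5. S + P = 11 + 8 = 19; 19 ≤ 21  OK
6. 3S - 4W = 3(11) - 4(18) = -39  OK
7. 16 / 4 = 4, so 4 divides 16  OK
8. V = 16 lies in [16, 17]  OK
9. S^2 + P^2 = 11^2 + 8^2 = 121 + 64 = 185  OK
10. P * W = 8 * 18 = 144  OK
11. values 11, 8, 17, 16 are pairwise distinct  OK
12. U - P = 17 - 8 = 9  OK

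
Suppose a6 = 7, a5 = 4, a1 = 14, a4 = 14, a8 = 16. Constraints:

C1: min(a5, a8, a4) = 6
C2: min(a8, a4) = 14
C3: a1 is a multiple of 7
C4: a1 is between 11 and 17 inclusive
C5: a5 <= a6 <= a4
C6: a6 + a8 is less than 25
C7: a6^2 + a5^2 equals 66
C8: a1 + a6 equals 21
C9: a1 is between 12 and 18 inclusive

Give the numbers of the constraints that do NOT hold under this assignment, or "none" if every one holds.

C1: min(4, 16, 14) = 4, not 6  ✗
C2: min(16, 14) = 14  ✓
C3: 14 / 7 = 2, so 7 divides 14  ✓
C4: a1 = 14 lies in [11, 17]  ✓
C5: values 4 <= 7 <= 14  ✓
C6: a6 + a8 = 7 + 16 = 23; 23 < 25  ✓
C7: a6^2 + a5^2 = 7^2 + 4^2 = 49 + 16 = 65, not 66  ✗
C8: a1 + a6 = 14 + 7 = 21  ✓
C9: a1 = 14 lies in [12, 18]  ✓

The assignment fails constraints 1, 7.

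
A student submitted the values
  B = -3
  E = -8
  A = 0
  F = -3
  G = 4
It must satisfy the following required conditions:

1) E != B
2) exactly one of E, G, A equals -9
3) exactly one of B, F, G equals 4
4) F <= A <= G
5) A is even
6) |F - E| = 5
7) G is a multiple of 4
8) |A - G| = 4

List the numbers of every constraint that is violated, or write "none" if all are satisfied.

Constraint 2 is violated.

1) E = -8, B = -3; distinct — OK.
2) E=-8, G=4, A=0; 0 of them equal -9, not exactly one — violated.
3) B=-3, F=-3, G=4; 1 of them equals 4 — OK.
4) values -3 <= 0 <= 4 — OK.
5) A = 0 is even — OK.
6) |-3 - (-8)| = 5 — OK.
7) 4 / 4 = 1, so 4 divides 4 — OK.
8) |0 - 4| = 4 — OK.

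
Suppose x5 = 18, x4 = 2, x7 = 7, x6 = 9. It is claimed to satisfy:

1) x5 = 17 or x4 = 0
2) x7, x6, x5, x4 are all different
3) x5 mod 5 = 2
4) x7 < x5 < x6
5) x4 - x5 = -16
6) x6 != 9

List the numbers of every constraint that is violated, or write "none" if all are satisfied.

The assignment fails constraints 1, 3, 4, and 6.

1) x5 = 18 ≠ 17 and x4 = 2 ≠ 0; both disjuncts false — violated.
2) values 7, 9, 18, 2 are pairwise distinct — OK.
3) 18 mod 5 = 3, not 2 — violated.
4) values 7, 18, 9; x5 = 18 is not < x6 = 9 — violated.
5) x4 - x5 = 2 - 18 = -16 — OK.
6) x6 = 9, but 9 is required to differ — violated.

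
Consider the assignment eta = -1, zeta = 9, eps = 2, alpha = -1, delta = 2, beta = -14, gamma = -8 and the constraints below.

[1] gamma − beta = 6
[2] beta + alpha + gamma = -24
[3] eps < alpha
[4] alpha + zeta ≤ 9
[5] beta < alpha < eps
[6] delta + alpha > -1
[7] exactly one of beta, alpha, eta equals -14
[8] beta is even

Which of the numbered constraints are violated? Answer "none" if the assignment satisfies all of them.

Constraints 2 and 3 do not hold.

[1] gamma − beta = -8 − (-14) = 6 — holds.
[2] beta + alpha + gamma = -14 + (-1) + (-8) = -23, not -24 — fails.
[3] eps = 2, alpha = -1; 2 ≥ -1 (want <) — fails.
[4] alpha + zeta = -1 + 9 = 8; 8 ≤ 9 — holds.
[5] values -14 < -1 < 2 — holds.
[6] delta + alpha = 2 + (-1) = 1; 1 > -1 — holds.
[7] beta=-14, alpha=-1, eta=-1; 1 of them equals -14 — holds.
[8] beta = -14 is even — holds.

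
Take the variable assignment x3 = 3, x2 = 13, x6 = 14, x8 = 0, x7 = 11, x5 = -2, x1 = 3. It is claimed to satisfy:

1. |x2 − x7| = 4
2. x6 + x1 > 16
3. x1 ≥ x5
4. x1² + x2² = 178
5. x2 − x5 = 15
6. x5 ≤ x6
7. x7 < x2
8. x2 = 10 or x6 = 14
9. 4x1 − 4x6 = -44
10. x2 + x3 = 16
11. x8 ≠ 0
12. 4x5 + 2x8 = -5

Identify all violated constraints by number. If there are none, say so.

1. |13 − 11| = 2, not 4  fails
2. x6 + x1 = 14 + 3 = 17; 17 > 16  holds
3. x1 = 3, x5 = -2; 3 ≥ -2  holds
4. x1² + x2² = 3² + 13² = 9 + 169 = 178  holds
5. x2 − x5 = 13 − (-2) = 15  holds
6. x5 = -2, x6 = 14; -2 ≤ 14  holds
7. x7 = 11, x2 = 13; 11 < 13  holds
8. x2 = 13 ≠ 10, but x6 = 14 = 14 (second disjunct)  holds
9. 4x1 − 4x6 = 4(3) − 4(14) = -44  holds
10. x2 + x3 = 13 + 3 = 16  holds
11. x8 = 0, but 0 is required to differ  fails
12. 4x5 + 2x8 = 4(-2) + 2(0) = -8, not -5  fails

Constraints 1, 11, 12 do not hold.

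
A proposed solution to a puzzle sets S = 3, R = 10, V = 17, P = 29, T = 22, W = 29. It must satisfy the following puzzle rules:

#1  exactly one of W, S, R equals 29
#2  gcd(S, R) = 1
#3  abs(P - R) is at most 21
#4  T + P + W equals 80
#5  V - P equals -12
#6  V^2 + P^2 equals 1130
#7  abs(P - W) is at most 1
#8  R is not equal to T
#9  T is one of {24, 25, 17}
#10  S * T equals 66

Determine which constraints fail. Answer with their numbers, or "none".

#1 W=29, S=3, R=10; 1 of them equals 29  ✓
#2 gcd(3, 10) = 1  ✓
#3 abs(29 - 10) = 19; 19 ≤ 21  ✓
#4 T + P + W = 22 + 29 + 29 = 80  ✓
#5 V - P = 17 - 29 = -12  ✓
#6 V^2 + P^2 = 17^2 + 29^2 = 289 + 841 = 1130  ✓
#7 abs(29 - 29) = 0; 0 ≤ 1  ✓
#8 R = 10, T = 22; distinct  ✓
#9 T = 22 is not in {24, 25, 17}  ✗
#10 S * T = 3 * 22 = 66  ✓

Constraint 9 is violated.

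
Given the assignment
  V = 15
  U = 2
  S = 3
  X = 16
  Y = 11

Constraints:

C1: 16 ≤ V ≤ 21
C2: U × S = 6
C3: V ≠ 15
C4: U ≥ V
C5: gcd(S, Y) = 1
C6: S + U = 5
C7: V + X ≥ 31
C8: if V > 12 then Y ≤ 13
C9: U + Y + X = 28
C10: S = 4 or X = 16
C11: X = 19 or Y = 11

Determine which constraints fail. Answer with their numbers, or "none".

Constraints 1, 3, 4, 9 are violated.

C1: V = 15 is outside [16, 21]  fails
C2: U × S = 2 × 3 = 6  holds
C3: V = 15, but 15 is required to differ  fails
C4: U = 2, V = 15; 2 < 15 (want ≥)  fails
C5: gcd(3, 11) = 1  holds
C6: S + U = 3 + 2 = 5  holds
C7: V + X = 15 + 16 = 31; 31 ≥ 31  holds
C8: V = 15 > 12, so we need Y ≤ 13; Y = 11 ≤ 13  holds
C9: U + Y + X = 2 + 11 + 16 = 29, not 28  fails
C10: S = 3 ≠ 4, but X = 16 = 16 (second disjunct)  holds
C11: X = 16 ≠ 19, but Y = 11 = 11 (second disjunct)  holds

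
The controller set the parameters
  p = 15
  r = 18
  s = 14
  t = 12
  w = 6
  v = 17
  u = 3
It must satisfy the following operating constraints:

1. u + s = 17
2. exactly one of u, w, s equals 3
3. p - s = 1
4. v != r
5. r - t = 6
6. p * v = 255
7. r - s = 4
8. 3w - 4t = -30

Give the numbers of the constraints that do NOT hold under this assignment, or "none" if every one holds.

All constraints are satisfied.

1. u + s = 3 + 14 = 17 — holds.
2. u=3, w=6, s=14; 1 of them equals 3 — holds.
3. p - s = 15 - 14 = 1 — holds.
4. v = 17, r = 18; distinct — holds.
5. r - t = 18 - 12 = 6 — holds.
6. p * v = 15 * 17 = 255 — holds.
7. r - s = 18 - 14 = 4 — holds.
8. 3w - 4t = 3(6) - 4(12) = -30 — holds.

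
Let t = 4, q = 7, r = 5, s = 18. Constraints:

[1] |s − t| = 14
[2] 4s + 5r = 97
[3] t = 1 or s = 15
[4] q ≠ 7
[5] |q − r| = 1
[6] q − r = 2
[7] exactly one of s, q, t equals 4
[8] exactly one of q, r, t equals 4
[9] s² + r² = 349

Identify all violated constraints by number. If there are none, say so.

Violated: 3, 4, 5.

[1] |18 − 4| = 14  yes
[2] 4s + 5r = 4(18) + 5(5) = 97  yes
[3] t = 4 ≠ 1 and s = 18 ≠ 15; both disjuncts false  no
[4] q = 7, but 7 is required to differ  no
[5] |7 − 5| = 2, not 1  no
[6] q − r = 7 − 5 = 2  yes
[7] s=18, q=7, t=4; 1 of them equals 4  yes
[8] q=7, r=5, t=4; 1 of them equals 4  yes
[9] s² + r² = 18² + 5² = 324 + 25 = 349  yes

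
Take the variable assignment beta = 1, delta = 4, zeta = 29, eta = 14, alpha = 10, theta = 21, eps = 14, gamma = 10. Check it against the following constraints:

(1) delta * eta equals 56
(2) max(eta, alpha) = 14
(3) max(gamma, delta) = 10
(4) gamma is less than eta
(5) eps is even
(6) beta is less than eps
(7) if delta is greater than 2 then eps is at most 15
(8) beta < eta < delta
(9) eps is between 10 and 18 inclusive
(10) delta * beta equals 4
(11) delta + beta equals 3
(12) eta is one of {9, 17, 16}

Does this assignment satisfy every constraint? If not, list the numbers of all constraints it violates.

No — constraints 8, 11, 12 are not satisfied.

(1) delta * eta = 4 * 14 = 56 — OK.
(2) max(14, 10) = 14 — OK.
(3) max(10, 4) = 10 — OK.
(4) gamma = 10, eta = 14; 10 < 14 — OK.
(5) eps = 14 is even — OK.
(6) beta = 1, eps = 14; 1 < 14 — OK.
(7) delta = 4 > 2, so we need eps ≤ 15; eps = 14 ≤ 15 — OK.
(8) values 1, 14, 4; eta = 14 is not < delta = 4 — violated.
(9) eps = 14 lies in [10, 18] — OK.
(10) delta * beta = 4 * 1 = 4 — OK.
(11) delta + beta = 4 + 1 = 5, not 3 — violated.
(12) eta = 14 is not in {9, 17, 16} — violated.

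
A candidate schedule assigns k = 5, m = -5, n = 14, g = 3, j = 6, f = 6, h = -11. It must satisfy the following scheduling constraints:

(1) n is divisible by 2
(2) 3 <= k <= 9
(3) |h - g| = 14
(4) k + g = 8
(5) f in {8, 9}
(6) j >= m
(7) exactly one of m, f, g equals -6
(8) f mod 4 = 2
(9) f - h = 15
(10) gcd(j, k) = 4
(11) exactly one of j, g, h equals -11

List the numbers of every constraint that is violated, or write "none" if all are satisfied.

Violated: 5, 7, 9, 10.

(1) 14 / 2 = 7, so 2 divides 14 — satisfied.
(2) k = 5 lies in [3, 9] — satisfied.
(3) |-11 - 3| = 14 — satisfied.
(4) k + g = 5 + 3 = 8 — satisfied.
(5) f = 6 is not in {8, 9} — violated.
(6) j = 6, m = -5; 6 ≥ -5 — satisfied.
(7) m=-5, f=6, g=3; 0 of them equal -6, not exactly one — violated.
(8) 6 mod 4 = 2 — satisfied.
(9) f - h = 6 - (-11) = 17, not 15 — violated.
(10) gcd(6, 5) = 1, not 4 — violated.
(11) j=6, g=3, h=-11; 1 of them equals -11 — satisfied.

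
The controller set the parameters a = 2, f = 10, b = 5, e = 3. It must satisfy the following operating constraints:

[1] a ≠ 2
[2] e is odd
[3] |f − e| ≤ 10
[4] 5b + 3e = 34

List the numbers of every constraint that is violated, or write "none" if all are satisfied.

[1] a = 2, but 2 is required to differ — violated.
[2] e = 3 is odd — satisfied.
[3] |10 − 3| = 7; 7 ≤ 10 — satisfied.
[4] 5b + 3e = 5(5) + 3(3) = 34 — satisfied.

Violated: 1.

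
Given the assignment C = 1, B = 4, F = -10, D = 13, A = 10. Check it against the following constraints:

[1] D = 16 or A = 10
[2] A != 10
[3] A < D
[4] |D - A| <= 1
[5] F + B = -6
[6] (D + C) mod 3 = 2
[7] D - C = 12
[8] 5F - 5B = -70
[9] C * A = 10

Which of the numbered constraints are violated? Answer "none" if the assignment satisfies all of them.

No — constraints 2, 4 are not satisfied.

[1] D = 13 ≠ 16, but A = 10 = 10 (second disjunct)  yes
[2] A = 10, but 10 is required to differ  no
[3] A = 10, D = 13; 10 < 13  yes
[4] |13 - 10| = 3; 3 > 1, exceeds bound 1  no
[5] F + B = -10 + 4 = -6  yes
[6] D + C = 14; 14 mod 3 = 2  yes
[7] D - C = 13 - 1 = 12  yes
[8] 5F - 5B = 5(-10) - 5(4) = -70  yes
[9] C * A = 1 * 10 = 10  yes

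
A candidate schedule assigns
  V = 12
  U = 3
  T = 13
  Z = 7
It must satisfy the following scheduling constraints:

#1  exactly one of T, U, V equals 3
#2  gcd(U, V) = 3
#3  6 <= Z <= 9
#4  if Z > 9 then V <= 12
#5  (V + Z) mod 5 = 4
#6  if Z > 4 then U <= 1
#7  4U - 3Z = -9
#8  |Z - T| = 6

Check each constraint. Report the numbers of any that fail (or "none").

Constraint 6 is violated.

#1 T=13, U=3, V=12; 1 of them equals 3  holds
#2 gcd(3, 12) = 3  holds
#3 Z = 7 lies in [6, 9]  holds
#4 Z = 7, not > 9; antecedent false, conditional vacuously true  holds
#5 V + Z = 19; 19 mod 5 = 4  holds
#6 Z = 7 > 4, so we need U ≤ 1; but U = 3 > 1  fails
#7 4U - 3Z = 4(3) - 3(7) = -9  holds
#8 |7 - 13| = 6  holds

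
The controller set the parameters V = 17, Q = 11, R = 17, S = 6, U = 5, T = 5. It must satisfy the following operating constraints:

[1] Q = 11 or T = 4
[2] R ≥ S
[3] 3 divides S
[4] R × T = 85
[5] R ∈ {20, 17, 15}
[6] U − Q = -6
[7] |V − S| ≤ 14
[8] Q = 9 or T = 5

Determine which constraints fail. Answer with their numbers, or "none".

[1] Q = 11 = 11 (first disjunct) — OK.
[2] R = 17, S = 6; 17 ≥ 6 — OK.
[3] 6 / 3 = 2, so 3 divides 6 — OK.
[4] R × T = 17 × 5 = 85 — OK.
[5] R = 17 is in {20, 17, 15} — OK.
[6] U − Q = 5 − 11 = -6 — OK.
[7] |17 − 6| = 11; 11 ≤ 14 — OK.
[8] Q = 11 ≠ 9, but T = 5 = 5 (second disjunct) — OK.

None — every constraint holds.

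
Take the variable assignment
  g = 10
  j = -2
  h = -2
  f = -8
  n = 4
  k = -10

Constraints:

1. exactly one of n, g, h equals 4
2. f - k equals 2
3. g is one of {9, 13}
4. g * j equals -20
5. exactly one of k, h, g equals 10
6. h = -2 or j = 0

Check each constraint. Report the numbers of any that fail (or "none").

1. n=4, g=10, h=-2; 1 of them equals 4 — holds.
2. f - k = -8 - (-10) = 2 — holds.
3. g = 10 is not in {9, 13} — does not hold.
4. g * j = 10 * (-2) = -20 — holds.
5. k=-10, h=-2, g=10; 1 of them equals 10 — holds.
6. h = -2 = -2 (first disjunct) — holds.

Constraint 3 is violated.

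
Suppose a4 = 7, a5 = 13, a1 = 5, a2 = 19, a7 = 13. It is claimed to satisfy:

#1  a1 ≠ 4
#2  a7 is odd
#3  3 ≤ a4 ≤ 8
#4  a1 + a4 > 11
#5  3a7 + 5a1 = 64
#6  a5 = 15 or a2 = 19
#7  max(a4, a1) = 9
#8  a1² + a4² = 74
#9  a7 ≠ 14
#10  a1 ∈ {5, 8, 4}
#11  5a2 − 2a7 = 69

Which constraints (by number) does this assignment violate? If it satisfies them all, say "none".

#1 a1 = 5, and 5 ≠ 4  true
#2 a7 = 13 is odd  true
#3 a4 = 7 lies in [3, 8]  true
#4 a1 + a4 = 5 + 7 = 12; 12 > 11  true
#5 3a7 + 5a1 = 3(13) + 5(5) = 64  true
#6 a5 = 13 ≠ 15, but a2 = 19 = 19 (second disjunct)  true
#7 max(7, 5) = 7, not 9  false
#8 a1² + a4² = 5² + 7² = 25 + 49 = 74  true
#9 a7 = 13, and 13 ≠ 14  true
#10 a1 = 5 is in {5, 8, 4}  true
#11 5a2 − 2a7 = 5(19) − 2(13) = 69  true

Constraint 7 does not hold.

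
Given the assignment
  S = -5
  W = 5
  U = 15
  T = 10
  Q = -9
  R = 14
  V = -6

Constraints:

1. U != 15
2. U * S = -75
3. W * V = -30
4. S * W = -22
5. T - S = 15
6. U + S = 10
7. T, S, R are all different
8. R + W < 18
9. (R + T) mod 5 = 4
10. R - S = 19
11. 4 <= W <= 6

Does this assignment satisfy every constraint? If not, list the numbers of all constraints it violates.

1. U = 15, but 15 is required to differ  FAIL
2. U * S = 15 * (-5) = -75  OK
3. W * V = 5 * (-6) = -30  OK
4. S * W = -5 * 5 = -25, not -22  FAIL
5. T - S = 10 - (-5) = 15  OK
6. U + S = 15 + (-5) = 10  OK
7. values 10, -5, 14 are pairwise distinct  OK
8. R + W = 14 + 5 = 19; 19 ≥ 18, bound 18 not met  FAIL
9. R + T = 24; 24 mod 5 = 4  OK
10. R - S = 14 - (-5) = 19  OK
11. W = 5 lies in [4, 6]  OK

No — constraints 1, 4, and 8 are not satisfied.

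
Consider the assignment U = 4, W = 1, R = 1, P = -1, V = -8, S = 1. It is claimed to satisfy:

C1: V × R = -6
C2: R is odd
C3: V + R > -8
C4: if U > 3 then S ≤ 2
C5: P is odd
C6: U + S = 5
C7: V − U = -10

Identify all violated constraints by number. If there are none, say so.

C1: V × R = -8 × 1 = -8, not -6 — violated.
C2: R = 1 is odd — OK.
C3: V + R = -8 + 1 = -7; -7 > -8 — OK.
C4: U = 4 > 3, so we need S ≤ 2; S = 1 ≤ 2 — OK.
C5: P = -1 is odd — OK.
C6: U + S = 4 + 1 = 5 — OK.
C7: V − U = -8 − 4 = -12, not -10 — violated.

The assignment fails constraints 1, 7.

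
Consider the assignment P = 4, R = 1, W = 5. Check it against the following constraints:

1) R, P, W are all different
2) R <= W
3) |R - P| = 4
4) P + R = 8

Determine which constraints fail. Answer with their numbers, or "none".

No — constraints 3 and 4 are not satisfied.

1) values 1, 4, 5 are pairwise distinct  holds
2) R = 1, W = 5; 1 ≤ 5  holds
3) |1 - 4| = 3, not 4  fails
4) P + R = 4 + 1 = 5, not 8  fails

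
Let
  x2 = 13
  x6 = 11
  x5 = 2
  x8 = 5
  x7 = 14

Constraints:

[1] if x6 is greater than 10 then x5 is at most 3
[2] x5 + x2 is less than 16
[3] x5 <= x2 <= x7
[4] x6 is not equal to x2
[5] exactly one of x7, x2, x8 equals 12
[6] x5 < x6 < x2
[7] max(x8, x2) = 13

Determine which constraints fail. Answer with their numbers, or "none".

[1] x6 = 11 > 10, so we need x5 ≤ 3; x5 = 2 ≤ 3  ✓
[2] x5 + x2 = 2 + 13 = 15; 15 < 16  ✓
[3] values 2 <= 13 <= 14  ✓
[4] x6 = 11, x2 = 13; distinct  ✓
[5] x7=14, x2=13, x8=5; 0 of them equal 12, not exactly one  ✗
[6] values 2 < 11 < 13  ✓
[7] max(5, 13) = 13  ✓

Constraint 5 is violated.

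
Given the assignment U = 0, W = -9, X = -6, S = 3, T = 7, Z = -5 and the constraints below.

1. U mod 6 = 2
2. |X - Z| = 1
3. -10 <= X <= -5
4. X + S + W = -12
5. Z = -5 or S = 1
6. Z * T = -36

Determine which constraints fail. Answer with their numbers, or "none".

The assignment fails constraints 1 and 6.

1. 0 mod 6 = 0, not 2  false
2. |-6 - (-5)| = 1  true
3. X = -6 lies in [-10, -5]  true
4. X + S + W = -6 + 3 + (-9) = -12  true
5. Z = -5 = -5 (first disjunct)  true
6. Z * T = -5 * 7 = -35, not -36  false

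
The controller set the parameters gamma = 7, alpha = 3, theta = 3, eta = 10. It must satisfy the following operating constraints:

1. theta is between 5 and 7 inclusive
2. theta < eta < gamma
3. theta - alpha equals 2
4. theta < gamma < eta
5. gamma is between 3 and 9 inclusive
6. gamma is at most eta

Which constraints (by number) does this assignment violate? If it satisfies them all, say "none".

1. theta = 3 is outside [5, 7]  ✘
2. values 3, 10, 7; eta = 10 is not < gamma = 7  ✘
3. theta - alpha = 3 - 3 = 0, not 2  ✘
4. values 3 < 7 < 10  ✔
5. gamma = 7 lies in [3, 9]  ✔
6. gamma = 7, eta = 10; 7 ≤ 10  ✔

Constraints 1, 2, and 3 are violated.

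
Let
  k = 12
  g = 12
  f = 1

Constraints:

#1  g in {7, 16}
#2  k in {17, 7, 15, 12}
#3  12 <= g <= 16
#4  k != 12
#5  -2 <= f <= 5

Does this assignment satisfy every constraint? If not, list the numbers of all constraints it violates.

No — constraints 1 and 4 are not satisfied.

#1 g = 12 is not in {7, 16}  no
#2 k = 12 is in {17, 7, 15, 12}  yes
#3 g = 12 lies in [12, 16]  yes
#4 k = 12, but 12 is required to differ  no
#5 f = 1 lies in [-2, 5]  yes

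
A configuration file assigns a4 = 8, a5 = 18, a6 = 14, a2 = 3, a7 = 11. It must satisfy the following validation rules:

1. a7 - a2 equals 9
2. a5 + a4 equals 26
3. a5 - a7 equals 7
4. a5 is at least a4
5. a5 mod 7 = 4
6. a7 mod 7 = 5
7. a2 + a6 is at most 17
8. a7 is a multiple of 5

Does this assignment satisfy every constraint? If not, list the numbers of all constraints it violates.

Constraints 1, 6, and 8 are violated.

1. a7 - a2 = 11 - 3 = 8, not 9 — violated.
2. a5 + a4 = 18 + 8 = 26 — OK.
3. a5 - a7 = 18 - 11 = 7 — OK.
4. a5 = 18, a4 = 8; 18 ≥ 8 — OK.
5. 18 mod 7 = 4 — OK.
6. 11 mod 7 = 4, not 5 — violated.
7. a2 + a6 = 3 + 14 = 17; 17 ≤ 17 — OK.
8. 11 = 5*2 + 1, so 5 does not divide 11 — violated.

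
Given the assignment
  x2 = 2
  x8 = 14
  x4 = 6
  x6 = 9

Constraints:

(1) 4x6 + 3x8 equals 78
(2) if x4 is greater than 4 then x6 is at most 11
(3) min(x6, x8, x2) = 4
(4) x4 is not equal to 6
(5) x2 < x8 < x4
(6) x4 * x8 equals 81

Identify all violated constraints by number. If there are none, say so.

(1) 4x6 + 3x8 = 4(9) + 3(14) = 78  yes
(2) x4 = 6 > 4, so we need x6 ≤ 11; x6 = 9 ≤ 11  yes
(3) min(9, 14, 2) = 2, not 4  no
(4) x4 = 6, but 6 is required to differ  no
(5) values 2, 14, 6; x8 = 14 is not < x4 = 6  no
(6) x4 * x8 = 6 * 14 = 84, not 81  no

No — constraints 3, 4, 5, and 6 are not satisfied.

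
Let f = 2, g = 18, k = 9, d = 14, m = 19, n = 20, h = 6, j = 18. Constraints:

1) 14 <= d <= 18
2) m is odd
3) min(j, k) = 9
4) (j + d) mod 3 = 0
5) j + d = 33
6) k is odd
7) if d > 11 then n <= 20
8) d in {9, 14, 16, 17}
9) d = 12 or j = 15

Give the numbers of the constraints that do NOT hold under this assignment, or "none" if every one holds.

1) d = 14 lies in [14, 18] — satisfied.
2) m = 19 is odd — satisfied.
3) min(18, 9) = 9 — satisfied.
4) j + d = 32; 32 mod 3 = 2, not 0 — violated.
5) j + d = 18 + 14 = 32, not 33 — violated.
6) k = 9 is odd — satisfied.
7) d = 14 > 11, so we need n ≤ 20; n = 20 ≤ 20 — satisfied.
8) d = 14 is in {9, 14, 16, 17} — satisfied.
9) d = 14 ≠ 12 and j = 18 ≠ 15; both disjuncts false — violated.

No — constraints 4, 5, 9 are not satisfied.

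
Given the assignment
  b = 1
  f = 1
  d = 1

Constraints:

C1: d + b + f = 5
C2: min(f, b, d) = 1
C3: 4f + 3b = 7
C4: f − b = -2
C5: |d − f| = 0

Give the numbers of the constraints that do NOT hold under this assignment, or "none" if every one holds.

C1: d + b + f = 1 + 1 + 1 = 3, not 5  false
C2: min(1, 1, 1) = 1  true
C3: 4f + 3b = 4(1) + 3(1) = 7  true
C4: f − b = 1 − 1 = 0, not -2  false
C5: |1 − 1| = 0  true

The assignment fails constraints 1 and 4.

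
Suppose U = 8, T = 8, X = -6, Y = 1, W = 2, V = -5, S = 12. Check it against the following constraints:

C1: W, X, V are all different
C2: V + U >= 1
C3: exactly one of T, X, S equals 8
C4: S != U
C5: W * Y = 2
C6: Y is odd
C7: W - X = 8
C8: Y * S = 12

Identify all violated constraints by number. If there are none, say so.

C1: values 2, -6, -5 are pairwise distinct  holds
C2: V + U = -5 + 8 = 3; 3 ≥ 1  holds
C3: T=8, X=-6, S=12; 1 of them equals 8  holds
C4: S = 12, U = 8; distinct  holds
C5: W * Y = 2 * 1 = 2  holds
C6: Y = 1 is odd  holds
C7: W - X = 2 - (-6) = 8  holds
C8: Y * S = 1 * 12 = 12  holds

None — every constraint holds.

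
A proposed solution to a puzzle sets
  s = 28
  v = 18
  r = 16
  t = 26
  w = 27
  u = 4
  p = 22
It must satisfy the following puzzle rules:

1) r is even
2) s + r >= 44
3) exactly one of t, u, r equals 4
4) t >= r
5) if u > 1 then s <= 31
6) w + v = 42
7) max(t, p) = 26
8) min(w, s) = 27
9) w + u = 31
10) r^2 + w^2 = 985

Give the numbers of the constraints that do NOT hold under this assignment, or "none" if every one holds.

No — constraint 6 is not satisfied.

1) r = 16 is even — OK.
2) s + r = 28 + 16 = 44; 44 ≥ 44 — OK.
3) t=26, u=4, r=16; 1 of them equals 4 — OK.
4) t = 26, r = 16; 26 ≥ 16 — OK.
5) u = 4 > 1, so we need s ≤ 31; s = 28 ≤ 31 — OK.
6) w + v = 27 + 18 = 45, not 42 — violated.
7) max(26, 22) = 26 — OK.
8) min(27, 28) = 27 — OK.
9) w + u = 27 + 4 = 31 — OK.
10) r^2 + w^2 = 16^2 + 27^2 = 256 + 729 = 985 — OK.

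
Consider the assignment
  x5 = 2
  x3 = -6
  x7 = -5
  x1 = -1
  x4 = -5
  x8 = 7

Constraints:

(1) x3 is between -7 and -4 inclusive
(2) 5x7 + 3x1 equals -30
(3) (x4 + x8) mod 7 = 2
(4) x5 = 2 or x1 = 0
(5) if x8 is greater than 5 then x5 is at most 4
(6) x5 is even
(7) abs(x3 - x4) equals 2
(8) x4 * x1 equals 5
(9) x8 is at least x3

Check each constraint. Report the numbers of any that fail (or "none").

(1) x3 = -6 lies in [-7, -4] — holds.
(2) 5x7 + 3x1 = 5(-5) + 3(-1) = -28, not -30 — does not hold.
(3) x4 + x8 = 2; 2 mod 7 = 2 — holds.
(4) x5 = 2 = 2 (first disjunct) — holds.
(5) x8 = 7 > 5, so we need x5 ≤ 4; x5 = 2 ≤ 4 — holds.
(6) x5 = 2 is even — holds.
(7) abs(-6 - (-5)) = 1, not 2 — does not hold.
(8) x4 * x1 = -5 * (-1) = 5 — holds.
(9) x8 = 7, x3 = -6; 7 ≥ -6 — holds.

The assignment fails constraints 2 and 7.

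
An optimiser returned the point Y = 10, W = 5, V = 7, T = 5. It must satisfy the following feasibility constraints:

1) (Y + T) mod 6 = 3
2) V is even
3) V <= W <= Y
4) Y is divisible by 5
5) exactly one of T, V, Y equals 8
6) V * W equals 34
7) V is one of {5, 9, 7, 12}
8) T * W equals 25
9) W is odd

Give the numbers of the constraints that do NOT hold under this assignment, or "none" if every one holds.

1) Y + T = 15; 15 mod 6 = 3 — OK.
2) V = 7 is odd — violated.
3) values 7, 5, 10; V = 7 is not <= W = 5 — violated.
4) 10 / 5 = 2, so 5 divides 10 — OK.
5) T=5, V=7, Y=10; 0 of them equal 8, not exactly one — violated.
6) V * W = 7 * 5 = 35, not 34 — violated.
7) V = 7 is in {5, 9, 7, 12} — OK.
8) T * W = 5 * 5 = 25 — OK.
9) W = 5 is odd — OK.

No — constraints 2, 3, 5, 6 are not satisfied.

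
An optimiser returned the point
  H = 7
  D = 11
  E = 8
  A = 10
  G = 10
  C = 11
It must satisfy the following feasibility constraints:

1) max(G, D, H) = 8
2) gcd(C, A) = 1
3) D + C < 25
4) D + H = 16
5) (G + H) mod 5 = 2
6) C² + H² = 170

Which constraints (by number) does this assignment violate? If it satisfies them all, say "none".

1) max(10, 11, 7) = 11, not 8 — fails.
2) gcd(11, 10) = 1 — holds.
3) D + C = 11 + 11 = 22; 22 < 25 — holds.
4) D + H = 11 + 7 = 18, not 16 — fails.
5) G + H = 17; 17 mod 5 = 2 — holds.
6) C² + H² = 11² + 7² = 121 + 49 = 170 — holds.

The assignment fails constraints 1 and 4.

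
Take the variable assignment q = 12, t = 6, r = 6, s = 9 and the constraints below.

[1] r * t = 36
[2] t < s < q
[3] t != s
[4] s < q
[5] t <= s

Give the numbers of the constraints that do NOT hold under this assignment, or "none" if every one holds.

Yes — all constraints hold.

[1] r * t = 6 * 6 = 36  OK
[2] values 6 < 9 < 12  OK
[3] t = 6, s = 9; distinct  OK
[4] s = 9, q = 12; 9 < 12  OK
[5] t = 6, s = 9; 6 ≤ 9  OK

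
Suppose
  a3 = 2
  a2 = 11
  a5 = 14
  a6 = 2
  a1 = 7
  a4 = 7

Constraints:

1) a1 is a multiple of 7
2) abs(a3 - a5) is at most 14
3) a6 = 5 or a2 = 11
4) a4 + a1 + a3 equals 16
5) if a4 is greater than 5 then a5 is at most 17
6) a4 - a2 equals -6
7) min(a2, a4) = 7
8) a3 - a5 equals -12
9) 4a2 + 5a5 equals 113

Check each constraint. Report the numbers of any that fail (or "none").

Constraints 6, 9 do not hold.

1) 7 / 7 = 1, so 7 divides 7  ✓
2) abs(2 - 14) = 12; 12 ≤ 14  ✓
3) a6 = 2 ≠ 5, but a2 = 11 = 11 (second disjunct)  ✓
4) a4 + a1 + a3 = 7 + 7 + 2 = 16  ✓
5) a4 = 7 > 5, so we need a5 ≤ 17; a5 = 14 ≤ 17  ✓
6) a4 - a2 = 7 - 11 = -4, not -6  ✗
7) min(11, 7) = 7  ✓
8) a3 - a5 = 2 - 14 = -12  ✓
9) 4a2 + 5a5 = 4(11) + 5(14) = 114, not 113  ✗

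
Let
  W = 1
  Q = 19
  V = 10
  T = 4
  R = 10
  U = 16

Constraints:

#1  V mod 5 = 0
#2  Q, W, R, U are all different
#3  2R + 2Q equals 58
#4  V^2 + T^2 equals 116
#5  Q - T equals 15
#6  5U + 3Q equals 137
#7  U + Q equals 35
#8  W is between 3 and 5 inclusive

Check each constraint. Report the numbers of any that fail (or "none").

Constraint 8 does not hold.

#1 10 mod 5 = 0  yes
#2 values 19, 1, 10, 16 are pairwise distinct  yes
#3 2R + 2Q = 2(10) + 2(19) = 58  yes
#4 V^2 + T^2 = 10^2 + 4^2 = 100 + 16 = 116  yes
#5 Q - T = 19 - 4 = 15  yes
#6 5U + 3Q = 5(16) + 3(19) = 137  yes
#7 U + Q = 16 + 19 = 35  yes
#8 W = 1 is outside [3, 5]  no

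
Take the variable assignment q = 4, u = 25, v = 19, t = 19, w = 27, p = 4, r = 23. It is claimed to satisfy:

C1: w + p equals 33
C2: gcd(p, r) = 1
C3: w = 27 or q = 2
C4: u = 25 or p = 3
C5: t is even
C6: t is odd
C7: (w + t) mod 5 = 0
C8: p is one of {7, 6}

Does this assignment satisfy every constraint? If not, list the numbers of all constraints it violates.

The assignment fails constraints 1, 5, 7, and 8.

C1: w + p = 27 + 4 = 31, not 33  no
C2: gcd(4, 23) = 1  yes
C3: w = 27 = 27 (first disjunct)  yes
C4: u = 25 = 25 (first disjunct)  yes
C5: t = 19 is odd  no
C6: t = 19 is odd  yes
C7: w + t = 46; 46 mod 5 = 1, not 0  no
C8: p = 4 is not in {7, 6}  no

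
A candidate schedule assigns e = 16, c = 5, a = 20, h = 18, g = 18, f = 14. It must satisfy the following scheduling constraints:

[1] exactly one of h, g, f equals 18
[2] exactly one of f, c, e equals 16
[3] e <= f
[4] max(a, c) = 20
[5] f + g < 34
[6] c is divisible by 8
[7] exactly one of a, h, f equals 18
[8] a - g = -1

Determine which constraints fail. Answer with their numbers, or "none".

[1] h=18, g=18, f=14; 2 of them equal 18, not exactly one — fails.
[2] f=14, c=5, e=16; 1 of them equals 16 — holds.
[3] e = 16, f = 14; 16 > 14 (want ≤) — fails.
[4] max(20, 5) = 20 — holds.
[5] f + g = 14 + 18 = 32; 32 < 34 — holds.
[6] 5 = 8*0 + 5, so 8 does not divide 5 — fails.
[7] a=20, h=18, f=14; 1 of them equals 18 — holds.
[8] a - g = 20 - 18 = 2, not -1 — fails.

No — constraints 1, 3, 6, 8 are not satisfied.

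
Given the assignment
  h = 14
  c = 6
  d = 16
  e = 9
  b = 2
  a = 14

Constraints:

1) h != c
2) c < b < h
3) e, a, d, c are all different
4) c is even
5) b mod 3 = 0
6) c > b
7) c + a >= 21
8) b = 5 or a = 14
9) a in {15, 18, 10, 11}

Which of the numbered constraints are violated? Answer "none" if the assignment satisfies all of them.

No — constraints 2, 5, 7, and 9 are not satisfied.

1) h = 14, c = 6; distinct  true
2) values 6, 2, 14; c = 6 is not < b = 2  false
3) values 9, 14, 16, 6 are pairwise distinct  true
4) c = 6 is even  true
5) 2 mod 3 = 2, not 0  false
6) c = 6, b = 2; 6 > 2  true
7) c + a = 6 + 14 = 20; 20 < 21, bound 21 not met  false
8) b = 2 ≠ 5, but a = 14 = 14 (second disjunct)  true
9) a = 14 is not in {15, 18, 10, 11}  false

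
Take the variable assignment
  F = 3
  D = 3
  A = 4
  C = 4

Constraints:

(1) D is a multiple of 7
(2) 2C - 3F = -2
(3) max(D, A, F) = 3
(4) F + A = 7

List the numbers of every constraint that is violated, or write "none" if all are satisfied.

(1) 3 = 7*0 + 3, so 7 does not divide 3 — violated.
(2) 2C - 3F = 2(4) - 3(3) = -1, not -2 — violated.
(3) max(3, 4, 3) = 4, not 3 — violated.
(4) F + A = 3 + 4 = 7 — satisfied.

Constraints 1, 2, 3 are violated.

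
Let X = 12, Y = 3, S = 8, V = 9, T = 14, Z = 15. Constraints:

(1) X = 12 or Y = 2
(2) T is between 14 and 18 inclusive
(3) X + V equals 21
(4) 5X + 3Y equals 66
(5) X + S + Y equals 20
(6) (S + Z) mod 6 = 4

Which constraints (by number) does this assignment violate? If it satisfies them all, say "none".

(1) X = 12 = 12 (first disjunct) — OK.
(2) T = 14 lies in [14, 18] — OK.
(3) X + V = 12 + 9 = 21 — OK.
(4) 5X + 3Y = 5(12) + 3(3) = 69, not 66 — violated.
(5) X + S + Y = 12 + 8 + 3 = 23, not 20 — violated.
(6) S + Z = 23; 23 mod 6 = 5, not 4 — violated.

The assignment fails constraints 4, 5, and 6.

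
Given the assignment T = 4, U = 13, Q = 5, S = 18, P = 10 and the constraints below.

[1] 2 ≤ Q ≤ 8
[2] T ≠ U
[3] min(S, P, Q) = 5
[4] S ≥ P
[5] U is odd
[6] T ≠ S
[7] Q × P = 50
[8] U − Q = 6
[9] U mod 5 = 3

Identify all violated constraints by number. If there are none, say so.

[1] Q = 5 lies in [2, 8] — OK.
[2] T = 4, U = 13; distinct — OK.
[3] min(18, 10, 5) = 5 — OK.
[4] S = 18, P = 10; 18 ≥ 10 — OK.
[5] U = 13 is odd — OK.
[6] T = 4, S = 18; distinct — OK.
[7] Q × P = 5 × 10 = 50 — OK.
[8] U − Q = 13 − 5 = 8, not 6 — violated.
[9] 13 mod 5 = 3 — OK.

The assignment fails constraint 8.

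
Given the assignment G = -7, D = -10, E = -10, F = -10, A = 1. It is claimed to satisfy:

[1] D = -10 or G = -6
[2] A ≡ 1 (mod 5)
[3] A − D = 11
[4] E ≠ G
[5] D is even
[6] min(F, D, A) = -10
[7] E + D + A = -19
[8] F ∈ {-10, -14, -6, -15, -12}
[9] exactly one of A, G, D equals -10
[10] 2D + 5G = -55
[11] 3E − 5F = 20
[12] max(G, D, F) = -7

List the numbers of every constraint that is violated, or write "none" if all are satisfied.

[1] D = -10 = -10 (first disjunct) — satisfied.
[2] 1 mod 5 = 1 — satisfied.
[3] A − D = 1 − (-10) = 11 — satisfied.
[4] E = -10, G = -7; distinct — satisfied.
[5] D = -10 is even — satisfied.
[6] min(-10, -10, 1) = -10 — satisfied.
[7] E + D + A = -10 + (-10) + 1 = -19 — satisfied.
[8] F = -10 is in {-10, -14, -6, -15, -12} — satisfied.
[9] A=1, G=-7, D=-10; 1 of them equals -10 — satisfied.
[10] 2D + 5G = 2(-10) + 5(-7) = -55 — satisfied.
[11] 3E − 5F = 3(-10) − 5(-10) = 20 — satisfied.
[12] max(-7, -10, -10) = -7 — satisfied.

No violations.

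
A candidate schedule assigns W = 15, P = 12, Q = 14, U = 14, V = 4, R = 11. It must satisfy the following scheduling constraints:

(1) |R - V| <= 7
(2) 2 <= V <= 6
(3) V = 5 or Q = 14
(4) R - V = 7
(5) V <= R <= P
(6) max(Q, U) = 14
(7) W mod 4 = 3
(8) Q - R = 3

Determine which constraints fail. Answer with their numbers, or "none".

(1) |11 - 4| = 7; 7 ≤ 7  yes
(2) V = 4 lies in [2, 6]  yes
(3) V = 4 ≠ 5, but Q = 14 = 14 (second disjunct)  yes
(4) R - V = 11 - 4 = 7  yes
(5) values 4 <= 11 <= 12  yes
(6) max(14, 14) = 14  yes
(7) 15 mod 4 = 3  yes
(8) Q - R = 14 - 11 = 3  yes

Yes — all constraints hold.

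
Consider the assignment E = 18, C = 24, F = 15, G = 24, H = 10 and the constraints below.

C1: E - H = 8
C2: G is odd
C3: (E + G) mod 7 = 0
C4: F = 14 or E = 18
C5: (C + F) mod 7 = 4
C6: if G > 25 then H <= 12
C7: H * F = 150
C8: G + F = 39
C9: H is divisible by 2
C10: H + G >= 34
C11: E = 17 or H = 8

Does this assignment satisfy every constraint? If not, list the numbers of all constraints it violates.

C1: E - H = 18 - 10 = 8  ✔
C2: G = 24 is even  ✘
C3: E + G = 42; 42 mod 7 = 0  ✔
C4: F = 15 ≠ 14, but E = 18 = 18 (second disjunct)  ✔
C5: C + F = 39; 39 mod 7 = 4  ✔
C6: G = 24, not > 25; antecedent false, conditional vacuously true  ✔
C7: H * F = 10 * 15 = 150  ✔
C8: G + F = 24 + 15 = 39  ✔
C9: 10 / 2 = 5, so 2 divides 10  ✔
C10: H + G = 10 + 24 = 34; 34 ≥ 34  ✔
C11: E = 18 ≠ 17 and H = 10 ≠ 8; both disjuncts false  ✘

Violated: 2 and 11.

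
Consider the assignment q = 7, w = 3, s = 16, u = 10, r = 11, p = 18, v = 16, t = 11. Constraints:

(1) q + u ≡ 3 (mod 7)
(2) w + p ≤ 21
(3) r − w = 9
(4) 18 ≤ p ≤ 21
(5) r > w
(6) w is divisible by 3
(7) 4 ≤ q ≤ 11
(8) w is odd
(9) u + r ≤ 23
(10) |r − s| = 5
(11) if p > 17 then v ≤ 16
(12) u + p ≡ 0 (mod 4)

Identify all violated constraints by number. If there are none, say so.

Constraint 3 is violated.

(1) q + u = 17; 17 mod 7 = 3 — satisfied.
(2) w + p = 3 + 18 = 21; 21 ≤ 21 — satisfied.
(3) r − w = 11 − 3 = 8, not 9 — violated.
(4) p = 18 lies in [18, 21] — satisfied.
(5) r = 11, w = 3; 11 > 3 — satisfied.
(6) 3 / 3 = 1, so 3 divides 3 — satisfied.
(7) q = 7 lies in [4, 11] — satisfied.
(8) w = 3 is odd — satisfied.
(9) u + r = 10 + 11 = 21; 21 ≤ 23 — satisfied.
(10) |11 − 16| = 5 — satisfied.
(11) p = 18 > 17, so we need v ≤ 16; v = 16 ≤ 16 — satisfied.
(12) u + p = 28; 28 mod 4 = 0 — satisfied.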